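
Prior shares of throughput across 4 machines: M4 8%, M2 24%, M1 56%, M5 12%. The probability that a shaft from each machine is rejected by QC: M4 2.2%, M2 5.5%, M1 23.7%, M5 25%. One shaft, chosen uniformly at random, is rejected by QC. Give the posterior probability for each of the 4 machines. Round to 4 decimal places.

Prior × likelihood for each hypothesis:
  M4: 0.08 × 0.022 = 0.00176
  M2: 0.24 × 0.055 = 0.0132
  M1: 0.56 × 0.237 = 0.13272
  M5: 0.12 × 0.25 = 0.03
Normalizing constant = 0.17768.
P(M4 | rejected) = 0.00176/0.17768 ≈ 0.0099
P(M2 | rejected) = 0.0132/0.17768 ≈ 0.0743
P(M1 | rejected) = 0.13272/0.17768 ≈ 0.7470
P(M5 | rejected) = 0.03/0.17768 ≈ 0.1688
(Check: 0.0099+0.0743+0.7470+0.1688 = 1.0000.)

M4 0.0099, M2 0.0743, M1 0.7470, M5 0.1688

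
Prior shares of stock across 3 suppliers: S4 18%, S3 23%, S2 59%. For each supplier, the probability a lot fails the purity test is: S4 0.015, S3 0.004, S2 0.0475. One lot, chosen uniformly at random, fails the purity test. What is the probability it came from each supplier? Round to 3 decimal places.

Unnormalized posteriors (prior × likelihood):
  S4: 0.18 × 0.015 = 0.0027
  S3: 0.23 × 0.004 = 0.00092
  S2: 0.59 × 0.0475 = 0.028025
Sum = 0.031645.
P(S4 | off-spec) = 0.0027/0.031645 ≈ 0.085
P(S3 | off-spec) = 0.00092/0.031645 ≈ 0.029
P(S2 | off-spec) = 0.028025/0.031645 ≈ 0.886
(Check: 0.085+0.029+0.886 = 1.000.)

S4 0.085, S3 0.029, S2 0.886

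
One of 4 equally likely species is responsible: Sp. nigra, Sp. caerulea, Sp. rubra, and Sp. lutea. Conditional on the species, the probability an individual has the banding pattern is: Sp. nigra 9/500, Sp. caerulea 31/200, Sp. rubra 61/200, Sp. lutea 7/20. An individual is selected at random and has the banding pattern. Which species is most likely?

With a uniform prior (1/4 each), posterior ∝ likelihood:
  Sp. nigra: 0.018
  Sp. caerulea: 0.155
  Sp. rubra: 0.305
  Sp. lutea: 0.35
Sum = 0.828.
Largest term belongs to Sp. lutea, so Sp. lutea is most probable.

Sp. lutea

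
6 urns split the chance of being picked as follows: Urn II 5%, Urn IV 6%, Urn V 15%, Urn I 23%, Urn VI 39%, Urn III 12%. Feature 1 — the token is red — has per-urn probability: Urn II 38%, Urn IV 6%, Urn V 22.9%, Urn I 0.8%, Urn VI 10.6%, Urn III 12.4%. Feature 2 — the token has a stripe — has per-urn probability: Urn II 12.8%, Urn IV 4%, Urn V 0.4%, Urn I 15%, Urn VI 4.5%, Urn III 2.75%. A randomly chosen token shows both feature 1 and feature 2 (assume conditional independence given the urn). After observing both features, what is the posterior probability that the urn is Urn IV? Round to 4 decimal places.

0.0274

Unnormalized posteriors (prior × likelihood):
  Urn II: 0.05 × 0.38 × 0.128 = 0.002432
  Urn IV: 0.06 × 0.06 × 0.04 = 0.000144
  Urn V: 0.15 × 0.229 × 0.004 = 0.0001374
  Urn I: 0.23 × 0.008 × 0.15 = 0.000276
  Urn VI: 0.39 × 0.106 × 0.045 = 0.0018603
  Urn III: 0.12 × 0.124 × 0.0275 = 0.0004092
Sum = 0.0052589.
P(Urn IV | evidence) = 0.000144 / 0.0052589 ≈ 0.0274.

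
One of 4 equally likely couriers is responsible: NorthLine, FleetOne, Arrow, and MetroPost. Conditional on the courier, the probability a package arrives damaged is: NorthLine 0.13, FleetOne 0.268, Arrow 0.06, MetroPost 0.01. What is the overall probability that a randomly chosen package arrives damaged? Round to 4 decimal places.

0.1170

With a uniform prior (1/4 each), posterior ∝ likelihood:
  NorthLine: 0.13
  FleetOne: 0.268
  Arrow: 0.06
  MetroPost: 0.01
P(damaged) = (1/4) × (0.13 + 0.268 + 0.06 + 0.01) = 0.468/4 ≈ 0.1170.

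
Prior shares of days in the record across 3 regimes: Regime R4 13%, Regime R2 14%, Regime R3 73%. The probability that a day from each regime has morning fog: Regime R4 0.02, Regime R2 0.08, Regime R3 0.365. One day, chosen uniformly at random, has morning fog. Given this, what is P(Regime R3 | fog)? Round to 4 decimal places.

0.9508

By Bayes' rule, posterior ∝ prior × likelihood:
  Regime R4: 0.13 × 0.02 = 0.0026
  Regime R2: 0.14 × 0.08 = 0.0112
  Regime R3: 0.73 × 0.365 = 0.26645
Normalizing constant = 0.28025.
P(Regime R3 | evidence) = 0.26645 / 0.28025 ≈ 0.9508.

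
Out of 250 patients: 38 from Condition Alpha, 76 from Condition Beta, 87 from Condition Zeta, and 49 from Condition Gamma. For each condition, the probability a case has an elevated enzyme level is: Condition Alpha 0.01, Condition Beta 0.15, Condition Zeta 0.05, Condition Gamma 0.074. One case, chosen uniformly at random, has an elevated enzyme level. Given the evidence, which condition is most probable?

Condition Beta

Unnormalized posteriors (prior × likelihood):
  Condition Alpha: 0.152 × 0.01 = 0.00152
  Condition Beta: 0.304 × 0.15 = 0.0456
  Condition Zeta: 0.348 × 0.05 = 0.0174
  Condition Gamma: 0.196 × 0.074 = 0.014504
Total = 0.079024.
Largest term belongs to Condition Beta, so Condition Beta is most probable.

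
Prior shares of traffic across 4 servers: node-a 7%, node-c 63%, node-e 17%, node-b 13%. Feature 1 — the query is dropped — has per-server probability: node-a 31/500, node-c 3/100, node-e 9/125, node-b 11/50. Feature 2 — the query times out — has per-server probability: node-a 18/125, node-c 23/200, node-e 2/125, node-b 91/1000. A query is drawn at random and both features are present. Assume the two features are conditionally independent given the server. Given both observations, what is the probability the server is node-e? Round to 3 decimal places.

Compute prior × likelihood for every hypothesis:
  node-a: 0.07 × 0.062 × 0.144 = 0.00062496
  node-c: 0.63 × 0.03 × 0.115 = 0.0021735
  node-e: 0.17 × 0.072 × 0.016 = 0.00019584
  node-b: 0.13 × 0.22 × 0.091 = 0.0026026
Normalizing constant = 0.0055969.
P(node-e | evidence) = 0.00019584 / 0.0055969 ≈ 0.035.

0.035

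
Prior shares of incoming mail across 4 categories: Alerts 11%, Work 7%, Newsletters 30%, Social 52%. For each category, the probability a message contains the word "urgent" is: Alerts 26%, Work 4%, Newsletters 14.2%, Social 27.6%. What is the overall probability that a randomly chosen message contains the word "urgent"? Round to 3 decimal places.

Unnormalized posteriors (prior × likelihood):
  Alerts: 0.11 × 0.26 = 0.0286
  Work: 0.07 × 0.04 = 0.0028
  Newsletters: 0.3 × 0.142 = 0.0426
  Social: 0.52 × 0.276 = 0.14352
P(urgent-flag) = 0.0286 + 0.0028 + 0.0426 + 0.14352 = 0.21752 → 0.218.

0.218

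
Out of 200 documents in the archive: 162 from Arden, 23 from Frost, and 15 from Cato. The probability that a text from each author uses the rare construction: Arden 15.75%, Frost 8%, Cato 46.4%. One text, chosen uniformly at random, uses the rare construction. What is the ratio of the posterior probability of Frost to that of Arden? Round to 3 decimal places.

Unnormalized posteriors (prior × likelihood):
  Arden: 0.81 × 0.1575 = 0.127575
  Frost: 0.115 × 0.08 = 0.0092
  Cato: 0.075 × 0.464 = 0.0348
Total = 0.171575.
The ratio is 0.0092 / 0.127575 (the normalizer cancels) = 0.072.

0.072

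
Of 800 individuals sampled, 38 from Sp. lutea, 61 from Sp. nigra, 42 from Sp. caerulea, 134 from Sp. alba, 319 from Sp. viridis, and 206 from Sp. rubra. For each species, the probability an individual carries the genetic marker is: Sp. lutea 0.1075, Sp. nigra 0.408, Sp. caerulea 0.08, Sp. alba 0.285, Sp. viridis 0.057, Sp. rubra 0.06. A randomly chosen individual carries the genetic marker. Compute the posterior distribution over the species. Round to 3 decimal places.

Sp. lutea 0.040, Sp. nigra 0.246, Sp. caerulea 0.033, Sp. alba 0.378, Sp. viridis 0.180, Sp. rubra 0.122

By Bayes' rule, posterior ∝ prior × likelihood:
  Sp. lutea: 0.0475 × 0.1075 = 0.00510625
  Sp. nigra: 0.07625 × 0.408 = 0.03111
  Sp. caerulea: 0.0525 × 0.08 = 0.0042
  Sp. alba: 0.1675 × 0.285 = 0.0477375
  Sp. viridis: 0.39875 × 0.057 = 0.02272875
  Sp. rubra: 0.2575 × 0.06 = 0.01545
Normalizing constant = 0.1263325.
P(Sp. lutea | marker) = 0.00510625/0.1263325 ≈ 0.040
P(Sp. nigra | marker) = 0.03111/0.1263325 ≈ 0.246
P(Sp. caerulea | marker) = 0.0042/0.1263325 ≈ 0.033
P(Sp. alba | marker) = 0.0477375/0.1263325 ≈ 0.378
P(Sp. viridis | marker) = 0.02272875/0.1263325 ≈ 0.180
P(Sp. rubra | marker) = 0.01545/0.1263325 ≈ 0.122
(Check: 0.040+0.246+0.033+0.378+0.180+0.122 = 0.999.)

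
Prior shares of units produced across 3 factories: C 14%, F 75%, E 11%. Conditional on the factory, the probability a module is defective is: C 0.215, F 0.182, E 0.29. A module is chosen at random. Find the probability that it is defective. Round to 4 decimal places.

0.1985

Compute prior × likelihood for every hypothesis:
  C: 0.14 × 0.215 = 0.0301
  F: 0.75 × 0.182 = 0.1365
  E: 0.11 × 0.29 = 0.0319
P(defective) = 0.0301 + 0.1365 + 0.0319 = 0.1985 → 0.1985.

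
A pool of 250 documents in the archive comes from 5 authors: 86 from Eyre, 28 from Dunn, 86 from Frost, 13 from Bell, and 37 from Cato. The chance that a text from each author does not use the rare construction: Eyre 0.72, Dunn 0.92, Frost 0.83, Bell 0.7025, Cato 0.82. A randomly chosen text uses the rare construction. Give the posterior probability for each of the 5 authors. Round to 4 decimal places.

Taking complements, P(rare-form | each) = Eyre 0.28, Dunn 0.08, Frost 0.17, Bell 0.2975, Cato 0.18.
Unnormalized posteriors (prior × likelihood):
  Eyre: 0.344 × 0.28 = 0.09632
  Dunn: 0.112 × 0.08 = 0.00896
  Frost: 0.344 × 0.17 = 0.05848
  Bell: 0.052 × 0.2975 = 0.01547
  Cato: 0.148 × 0.18 = 0.02664
Normalizing constant = 0.20587.
P(Eyre | rare-form) = 0.09632/0.20587 ≈ 0.4679
P(Dunn | rare-form) = 0.00896/0.20587 ≈ 0.0435
P(Frost | rare-form) = 0.05848/0.20587 ≈ 0.2841
P(Bell | rare-form) = 0.01547/0.20587 ≈ 0.0751
P(Cato | rare-form) = 0.02664/0.20587 ≈ 0.1294

Eyre 0.4679, Dunn 0.0435, Frost 0.2841, Bell 0.0751, Cato 0.1294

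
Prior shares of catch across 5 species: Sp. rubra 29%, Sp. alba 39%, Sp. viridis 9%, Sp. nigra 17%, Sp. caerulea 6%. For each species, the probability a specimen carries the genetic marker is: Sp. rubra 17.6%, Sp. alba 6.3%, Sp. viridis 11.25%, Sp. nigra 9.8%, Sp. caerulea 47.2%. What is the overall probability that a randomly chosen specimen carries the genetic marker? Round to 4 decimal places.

Unnormalized posteriors (prior × likelihood):
  Sp. rubra: 0.29 × 0.176 = 0.05104
  Sp. alba: 0.39 × 0.063 = 0.02457
  Sp. viridis: 0.09 × 0.1125 = 0.010125
  Sp. nigra: 0.17 × 0.098 = 0.01666
  Sp. caerulea: 0.06 × 0.472 = 0.02832
P(marker) = 0.05104 + 0.02457 + 0.010125 + 0.01666 + 0.02832 = 0.130715 → 0.1307.

0.1307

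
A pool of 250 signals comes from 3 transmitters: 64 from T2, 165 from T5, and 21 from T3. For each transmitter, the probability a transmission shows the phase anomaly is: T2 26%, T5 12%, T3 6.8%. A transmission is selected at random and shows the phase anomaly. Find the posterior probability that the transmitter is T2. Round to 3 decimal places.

By Bayes' rule, posterior ∝ prior × likelihood:
  T2: 0.256 × 0.26 = 0.06656
  T5: 0.66 × 0.12 = 0.0792
  T3: 0.084 × 0.068 = 0.005712
Normalizing constant = 0.151472.
P(T2 | evidence) = 0.06656 / 0.151472 ≈ 0.439.

0.439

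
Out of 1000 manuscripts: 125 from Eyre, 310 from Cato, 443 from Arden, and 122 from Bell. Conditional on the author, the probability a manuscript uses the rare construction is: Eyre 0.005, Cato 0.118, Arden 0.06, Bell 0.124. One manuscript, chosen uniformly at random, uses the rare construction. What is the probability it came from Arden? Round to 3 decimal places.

Prior × likelihood for each hypothesis:
  Eyre: 0.125 × 0.005 = 0.000625
  Cato: 0.31 × 0.118 = 0.03658
  Arden: 0.443 × 0.06 = 0.02658
  Bell: 0.122 × 0.124 = 0.015128
Normalizing constant = 0.078913.
P(Arden | evidence) = 0.02658 / 0.078913 ≈ 0.337.

0.337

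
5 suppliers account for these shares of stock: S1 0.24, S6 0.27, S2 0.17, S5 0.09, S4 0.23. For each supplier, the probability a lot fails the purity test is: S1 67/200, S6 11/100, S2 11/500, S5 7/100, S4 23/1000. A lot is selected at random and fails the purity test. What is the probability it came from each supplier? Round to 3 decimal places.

S1 0.641, S6 0.237, S2 0.030, S5 0.050, S4 0.042

Compute prior × likelihood for every hypothesis:
  S1: 0.24 × 0.335 = 0.0804
  S6: 0.27 × 0.11 = 0.0297
  S2: 0.17 × 0.022 = 0.00374
  S5: 0.09 × 0.07 = 0.0063
  S4: 0.23 × 0.023 = 0.00529
Sum = 0.12543.
P(S1 | off-spec) = 0.0804/0.12543 ≈ 0.641
P(S6 | off-spec) = 0.0297/0.12543 ≈ 0.237
P(S2 | off-spec) = 0.00374/0.12543 ≈ 0.030
P(S5 | off-spec) = 0.0063/0.12543 ≈ 0.050
P(S4 | off-spec) = 0.00529/0.12543 ≈ 0.042
(Check: 0.641+0.237+0.030+0.050+0.042 = 1.000.)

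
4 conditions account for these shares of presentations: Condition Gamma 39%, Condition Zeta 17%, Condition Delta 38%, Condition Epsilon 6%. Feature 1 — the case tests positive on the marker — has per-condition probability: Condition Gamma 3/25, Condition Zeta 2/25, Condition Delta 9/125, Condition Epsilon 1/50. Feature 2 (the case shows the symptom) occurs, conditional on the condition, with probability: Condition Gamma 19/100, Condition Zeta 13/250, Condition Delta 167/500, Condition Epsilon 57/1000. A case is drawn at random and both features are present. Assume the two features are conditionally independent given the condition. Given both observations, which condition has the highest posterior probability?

Compute prior × likelihood for every hypothesis:
  Condition Gamma: 0.39 × 0.12 × 0.19 = 0.008892
  Condition Zeta: 0.17 × 0.08 × 0.052 = 0.0007072
  Condition Delta: 0.38 × 0.072 × 0.334 = 0.00913824
  Condition Epsilon: 0.06 × 0.02 × 0.057 = 0.0000684
Total = 0.01880584.
Largest term belongs to Condition Delta, so Condition Delta is most probable.

Condition Delta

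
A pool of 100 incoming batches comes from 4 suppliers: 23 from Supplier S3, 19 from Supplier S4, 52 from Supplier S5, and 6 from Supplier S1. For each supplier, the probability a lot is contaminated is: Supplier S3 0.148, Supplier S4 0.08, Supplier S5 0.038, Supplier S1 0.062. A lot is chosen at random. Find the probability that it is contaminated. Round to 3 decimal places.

Unnormalized posteriors (prior × likelihood):
  Supplier S3: 0.23 × 0.148 = 0.03404
  Supplier S4: 0.19 × 0.08 = 0.0152
  Supplier S5: 0.52 × 0.038 = 0.01976
  Supplier S1: 0.06 × 0.062 = 0.00372
P(contaminated) = 0.03404 + 0.0152 + 0.01976 + 0.00372 = 0.07272 → 0.073.

0.073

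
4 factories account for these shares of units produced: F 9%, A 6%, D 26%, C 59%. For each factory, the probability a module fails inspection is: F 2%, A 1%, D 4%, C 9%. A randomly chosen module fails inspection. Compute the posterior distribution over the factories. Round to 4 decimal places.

Unnormalized posteriors (prior × likelihood):
  F: 0.09 × 0.02 = 0.0018
  A: 0.06 × 0.01 = 0.0006
  D: 0.26 × 0.04 = 0.0104
  C: 0.59 × 0.09 = 0.0531
Normalizing constant = 0.0659.
P(F | nonconforming) = 0.0018/0.0659 ≈ 0.0273
P(A | nonconforming) = 0.0006/0.0659 ≈ 0.0091
P(D | nonconforming) = 0.0104/0.0659 ≈ 0.1578
P(C | nonconforming) = 0.0531/0.0659 ≈ 0.8058
(Check: 0.0273+0.0091+0.1578+0.8058 = 1.0000.)

F 0.0273, A 0.0091, D 0.1578, C 0.8058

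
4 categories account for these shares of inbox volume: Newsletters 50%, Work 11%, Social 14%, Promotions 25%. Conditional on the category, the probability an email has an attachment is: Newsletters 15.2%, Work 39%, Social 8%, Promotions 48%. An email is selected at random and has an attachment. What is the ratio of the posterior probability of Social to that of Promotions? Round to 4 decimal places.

0.0933

Prior × likelihood for each hypothesis:
  Newsletters: 0.5 × 0.152 = 0.076
  Work: 0.11 × 0.39 = 0.0429
  Social: 0.14 × 0.08 = 0.0112
  Promotions: 0.25 × 0.48 = 0.12
Normalizing constant = 0.2501.
The ratio is 0.0112 / 0.12 (the normalizer cancels) = 0.0933.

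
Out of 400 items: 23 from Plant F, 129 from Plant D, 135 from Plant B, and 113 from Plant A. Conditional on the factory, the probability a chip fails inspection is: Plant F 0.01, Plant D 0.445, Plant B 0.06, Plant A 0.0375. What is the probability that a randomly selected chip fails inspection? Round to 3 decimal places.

Unnormalized posteriors (prior × likelihood):
  Plant F: 0.0575 × 0.01 = 0.000575
  Plant D: 0.3225 × 0.445 = 0.1435125
  Plant B: 0.3375 × 0.06 = 0.02025
  Plant A: 0.2825 × 0.0375 = 0.01059375
P(nonconforming) = 0.000575 + 0.1435125 + 0.02025 + 0.01059375 = 0.17493125 → 0.175.

0.175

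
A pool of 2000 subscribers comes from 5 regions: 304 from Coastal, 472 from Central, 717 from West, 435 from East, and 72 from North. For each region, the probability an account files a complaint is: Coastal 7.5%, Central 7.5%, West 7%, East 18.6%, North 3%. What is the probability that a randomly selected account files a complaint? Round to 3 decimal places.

0.096

By Bayes' rule, posterior ∝ prior × likelihood:
  Coastal: 0.152 × 0.075 = 0.0114
  Central: 0.236 × 0.075 = 0.0177
  West: 0.3585 × 0.07 = 0.025095
  East: 0.2175 × 0.186 = 0.040455
  North: 0.036 × 0.03 = 0.00108
P(complaint) = 0.0114 + 0.0177 + 0.025095 + 0.040455 + 0.00108 = 0.09573 → 0.096.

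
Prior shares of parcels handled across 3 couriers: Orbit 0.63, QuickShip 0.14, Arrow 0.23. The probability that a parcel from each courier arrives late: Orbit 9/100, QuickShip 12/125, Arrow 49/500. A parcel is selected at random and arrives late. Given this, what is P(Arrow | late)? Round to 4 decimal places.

0.2432

Compute prior × likelihood for every hypothesis:
  Orbit: 0.63 × 0.09 = 0.0567
  QuickShip: 0.14 × 0.096 = 0.01344
  Arrow: 0.23 × 0.098 = 0.02254
Normalizing constant = 0.09268.
P(Arrow | evidence) = 0.02254 / 0.09268 ≈ 0.2432.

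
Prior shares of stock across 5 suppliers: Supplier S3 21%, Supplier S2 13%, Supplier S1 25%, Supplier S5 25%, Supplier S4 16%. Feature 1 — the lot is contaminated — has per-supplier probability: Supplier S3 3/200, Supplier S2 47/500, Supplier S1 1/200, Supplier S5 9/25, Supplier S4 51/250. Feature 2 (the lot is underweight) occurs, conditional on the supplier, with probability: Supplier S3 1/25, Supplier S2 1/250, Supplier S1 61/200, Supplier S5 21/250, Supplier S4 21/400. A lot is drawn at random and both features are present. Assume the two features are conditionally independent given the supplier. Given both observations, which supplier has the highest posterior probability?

Prior × likelihood for each hypothesis:
  Supplier S3: 0.21 × 0.015 × 0.04 = 0.000126
  Supplier S2: 0.13 × 0.094 × 0.004 = 0.00004888
  Supplier S1: 0.25 × 0.005 × 0.305 = 0.00038125
  Supplier S5: 0.25 × 0.36 × 0.084 = 0.00756
  Supplier S4: 0.16 × 0.204 × 0.0525 = 0.0017136
Total = 0.00982973.
Largest term belongs to Supplier S5, so Supplier S5 is most probable.

Supplier S5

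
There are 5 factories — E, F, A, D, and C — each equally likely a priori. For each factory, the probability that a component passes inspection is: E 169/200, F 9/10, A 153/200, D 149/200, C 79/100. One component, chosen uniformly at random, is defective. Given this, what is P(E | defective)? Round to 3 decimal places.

0.162

Taking complements, P(defective | each) = E 0.155, F 0.1, A 0.235, D 0.255, C 0.21.
With a uniform prior (1/5 each), posterior ∝ likelihood:
  E: 0.155
  F: 0.1
  A: 0.235
  D: 0.255
  C: 0.21
Total = 0.955.
P(E | evidence) = 0.155 / 0.955 ≈ 0.162.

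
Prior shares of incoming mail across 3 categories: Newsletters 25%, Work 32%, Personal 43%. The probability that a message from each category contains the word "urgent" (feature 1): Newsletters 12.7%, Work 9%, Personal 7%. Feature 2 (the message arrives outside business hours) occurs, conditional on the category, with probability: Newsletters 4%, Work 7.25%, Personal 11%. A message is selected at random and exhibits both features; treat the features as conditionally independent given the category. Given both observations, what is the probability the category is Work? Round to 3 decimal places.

Compute prior × likelihood for every hypothesis:
  Newsletters: 0.25 × 0.127 × 0.04 = 0.00127
  Work: 0.32 × 0.09 × 0.0725 = 0.002088
  Personal: 0.43 × 0.07 × 0.11 = 0.003311
Total = 0.006669.
P(Work | evidence) = 0.002088 / 0.006669 ≈ 0.313.

0.313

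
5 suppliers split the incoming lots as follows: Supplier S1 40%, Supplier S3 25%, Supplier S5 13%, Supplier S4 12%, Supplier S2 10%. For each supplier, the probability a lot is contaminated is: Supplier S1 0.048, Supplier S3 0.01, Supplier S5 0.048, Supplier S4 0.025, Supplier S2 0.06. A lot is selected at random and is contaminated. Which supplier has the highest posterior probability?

Supplier S1

Prior × likelihood for each hypothesis:
  Supplier S1: 0.4 × 0.048 = 0.0192
  Supplier S3: 0.25 × 0.01 = 0.0025
  Supplier S5: 0.13 × 0.048 = 0.00624
  Supplier S4: 0.12 × 0.025 = 0.003
  Supplier S2: 0.1 × 0.06 = 0.006
Normalizing constant = 0.03694.
Largest term belongs to Supplier S1, so Supplier S1 is most probable.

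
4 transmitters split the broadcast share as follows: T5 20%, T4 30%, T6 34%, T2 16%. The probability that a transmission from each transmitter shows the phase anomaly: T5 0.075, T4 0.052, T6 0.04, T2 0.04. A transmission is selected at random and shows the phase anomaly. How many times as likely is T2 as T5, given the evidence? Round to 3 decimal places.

0.427

Prior × likelihood for each hypothesis:
  T5: 0.2 × 0.075 = 0.015
  T4: 0.3 × 0.052 = 0.0156
  T6: 0.34 × 0.04 = 0.0136
  T2: 0.16 × 0.04 = 0.0064
Total = 0.0506.
The ratio is 0.0064 / 0.015 (the normalizer cancels) = 0.427.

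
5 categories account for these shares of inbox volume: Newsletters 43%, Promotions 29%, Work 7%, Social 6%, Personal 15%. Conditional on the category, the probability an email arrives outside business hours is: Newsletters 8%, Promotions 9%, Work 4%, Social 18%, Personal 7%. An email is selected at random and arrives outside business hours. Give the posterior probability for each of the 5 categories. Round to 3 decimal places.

Newsletters 0.407, Promotions 0.309, Work 0.033, Social 0.128, Personal 0.124

Compute prior × likelihood for every hypothesis:
  Newsletters: 0.43 × 0.08 = 0.0344
  Promotions: 0.29 × 0.09 = 0.0261
  Work: 0.07 × 0.04 = 0.0028
  Social: 0.06 × 0.18 = 0.0108
  Personal: 0.15 × 0.07 = 0.0105
Normalizing constant = 0.0846.
P(Newsletters | off-hours) = 0.0344/0.0846 ≈ 0.407
P(Promotions | off-hours) = 0.0261/0.0846 ≈ 0.309
P(Work | off-hours) = 0.0028/0.0846 ≈ 0.033
P(Social | off-hours) = 0.0108/0.0846 ≈ 0.128
P(Personal | off-hours) = 0.0105/0.0846 ≈ 0.124
(Check: 0.407+0.309+0.033+0.128+0.124 = 1.001.)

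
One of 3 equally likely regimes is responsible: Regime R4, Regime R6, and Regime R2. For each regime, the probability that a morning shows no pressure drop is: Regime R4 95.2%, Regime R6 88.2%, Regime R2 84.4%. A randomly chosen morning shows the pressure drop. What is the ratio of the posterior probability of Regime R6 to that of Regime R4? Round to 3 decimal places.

Taking complements, P(drop | each) = Regime R4 0.048, Regime R6 0.118, Regime R2 0.156.
Since the prior is uniform, the posterior is proportional to the likelihood:
  Regime R4: 0.048
  Regime R6: 0.118
  Regime R2: 0.156
Sum = 0.322.
The ratio is 0.118 / 0.048 (the normalizer cancels) = 2.458.

2.458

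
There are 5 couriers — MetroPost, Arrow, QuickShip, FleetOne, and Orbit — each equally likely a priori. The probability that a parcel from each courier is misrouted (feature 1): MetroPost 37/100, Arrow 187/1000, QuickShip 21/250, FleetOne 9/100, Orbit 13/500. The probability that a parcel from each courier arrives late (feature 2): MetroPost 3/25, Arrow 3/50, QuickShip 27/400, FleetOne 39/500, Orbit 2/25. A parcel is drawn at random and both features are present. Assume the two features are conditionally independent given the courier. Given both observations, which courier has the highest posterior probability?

With a uniform prior (1/5 each), posterior ∝ likelihood:
  MetroPost: 0.37 × 0.12 = 0.0444
  Arrow: 0.187 × 0.06 = 0.01122
  QuickShip: 0.084 × 0.0675 = 0.00567
  FleetOne: 0.09 × 0.078 = 0.00702
  Orbit: 0.026 × 0.08 = 0.00208
Sum = 0.07039.
Largest term belongs to MetroPost, so MetroPost is most probable.

MetroPost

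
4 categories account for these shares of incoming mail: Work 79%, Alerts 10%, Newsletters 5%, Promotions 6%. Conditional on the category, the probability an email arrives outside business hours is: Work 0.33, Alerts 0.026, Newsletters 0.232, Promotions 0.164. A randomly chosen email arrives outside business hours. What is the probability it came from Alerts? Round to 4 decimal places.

Prior × likelihood for each hypothesis:
  Work: 0.79 × 0.33 = 0.2607
  Alerts: 0.1 × 0.026 = 0.0026
  Newsletters: 0.05 × 0.232 = 0.0116
  Promotions: 0.06 × 0.164 = 0.00984
Normalizing constant = 0.28474.
P(Alerts | evidence) = 0.0026 / 0.28474 ≈ 0.0091.

0.0091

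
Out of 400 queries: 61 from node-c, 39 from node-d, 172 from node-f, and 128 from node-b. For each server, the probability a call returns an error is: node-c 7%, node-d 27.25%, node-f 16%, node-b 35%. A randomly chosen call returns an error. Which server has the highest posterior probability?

Unnormalized posteriors (prior × likelihood):
  node-c: 0.1525 × 0.07 = 0.010675
  node-d: 0.0975 × 0.2725 = 0.02656875
  node-f: 0.43 × 0.16 = 0.0688
  node-b: 0.32 × 0.35 = 0.112
Total = 0.21804375.
Largest term belongs to node-b, so node-b is most probable.

node-b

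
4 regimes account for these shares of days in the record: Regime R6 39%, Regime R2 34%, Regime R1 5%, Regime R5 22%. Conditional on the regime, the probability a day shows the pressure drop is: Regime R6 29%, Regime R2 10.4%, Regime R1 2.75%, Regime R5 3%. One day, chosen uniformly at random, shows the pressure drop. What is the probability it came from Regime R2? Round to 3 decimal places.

Unnormalized posteriors (prior × likelihood):
  Regime R6: 0.39 × 0.29 = 0.1131
  Regime R2: 0.34 × 0.104 = 0.03536
  Regime R1: 0.05 × 0.0275 = 0.001375
  Regime R5: 0.22 × 0.03 = 0.0066
Normalizing constant = 0.156435.
P(Regime R2 | evidence) = 0.03536 / 0.156435 ≈ 0.226.

0.226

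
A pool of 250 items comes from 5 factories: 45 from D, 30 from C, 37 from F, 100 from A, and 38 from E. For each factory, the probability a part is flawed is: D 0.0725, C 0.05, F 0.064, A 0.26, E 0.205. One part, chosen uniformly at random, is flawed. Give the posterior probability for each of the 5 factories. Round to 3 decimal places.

D 0.080, C 0.037, F 0.058, A 0.635, E 0.190

By Bayes' rule, posterior ∝ prior × likelihood:
  D: 0.18 × 0.0725 = 0.01305
  C: 0.12 × 0.05 = 0.006
  F: 0.148 × 0.064 = 0.009472
  A: 0.4 × 0.26 = 0.104
  E: 0.152 × 0.205 = 0.03116
Total = 0.163682.
P(D | flawed) = 0.01305/0.163682 ≈ 0.080
P(C | flawed) = 0.006/0.163682 ≈ 0.037
P(F | flawed) = 0.009472/0.163682 ≈ 0.058
P(A | flawed) = 0.104/0.163682 ≈ 0.635
P(E | flawed) = 0.03116/0.163682 ≈ 0.190
(Check: 0.080+0.037+0.058+0.635+0.190 = 1.000.)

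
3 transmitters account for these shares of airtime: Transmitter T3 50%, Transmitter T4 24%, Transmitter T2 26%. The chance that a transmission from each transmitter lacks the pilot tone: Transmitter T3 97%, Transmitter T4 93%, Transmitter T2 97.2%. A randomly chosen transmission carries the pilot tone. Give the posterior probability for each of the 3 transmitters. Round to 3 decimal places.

Taking complements, P(pilot | each) = Transmitter T3 0.03, Transmitter T4 0.07, Transmitter T2 0.028.
Compute prior × likelihood for every hypothesis:
  Transmitter T3: 0.5 × 0.03 = 0.015
  Transmitter T4: 0.24 × 0.07 = 0.0168
  Transmitter T2: 0.26 × 0.028 = 0.00728
Sum = 0.03908.
P(Transmitter T3 | pilot) = 0.015/0.03908 ≈ 0.384
P(Transmitter T4 | pilot) = 0.0168/0.03908 ≈ 0.430
P(Transmitter T2 | pilot) = 0.00728/0.03908 ≈ 0.186

Transmitter T3 0.384, Transmitter T4 0.430, Transmitter T2 0.186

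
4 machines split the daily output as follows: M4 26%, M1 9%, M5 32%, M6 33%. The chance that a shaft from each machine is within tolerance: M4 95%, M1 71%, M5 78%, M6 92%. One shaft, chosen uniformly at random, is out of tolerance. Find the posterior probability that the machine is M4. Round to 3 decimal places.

Taking complements, P(oversize | each) = M4 0.05, M1 0.29, M5 0.22, M6 0.08.
Prior × likelihood for each hypothesis:
  M4: 0.26 × 0.05 = 0.013
  M1: 0.09 × 0.29 = 0.0261
  M5: 0.32 × 0.22 = 0.0704
  M6: 0.33 × 0.08 = 0.0264
Normalizing constant = 0.1359.
P(M4 | evidence) = 0.013 / 0.1359 ≈ 0.096.

0.096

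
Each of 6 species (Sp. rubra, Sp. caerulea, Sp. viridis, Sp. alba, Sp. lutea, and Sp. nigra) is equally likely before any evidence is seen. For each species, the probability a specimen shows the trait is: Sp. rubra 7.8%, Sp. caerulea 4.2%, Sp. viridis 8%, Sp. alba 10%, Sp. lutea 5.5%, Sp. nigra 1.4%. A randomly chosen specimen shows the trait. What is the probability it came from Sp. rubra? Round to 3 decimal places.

With a uniform prior (1/6 each), posterior ∝ likelihood:
  Sp. rubra: 0.078
  Sp. caerulea: 0.042
  Sp. viridis: 0.08
  Sp. alba: 0.1
  Sp. lutea: 0.055
  Sp. nigra: 0.014
Normalizing constant = 0.369.
P(Sp. rubra | evidence) = 0.078 / 0.369 ≈ 0.211.

0.211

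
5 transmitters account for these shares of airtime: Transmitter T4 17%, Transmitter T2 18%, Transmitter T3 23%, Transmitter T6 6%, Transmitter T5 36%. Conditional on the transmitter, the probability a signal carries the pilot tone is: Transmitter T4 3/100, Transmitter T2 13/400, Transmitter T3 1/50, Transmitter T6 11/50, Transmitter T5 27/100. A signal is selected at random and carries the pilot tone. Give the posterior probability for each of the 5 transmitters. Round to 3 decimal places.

Unnormalized posteriors (prior × likelihood):
  Transmitter T4: 0.17 × 0.03 = 0.0051
  Transmitter T2: 0.18 × 0.0325 = 0.00585
  Transmitter T3: 0.23 × 0.02 = 0.0046
  Transmitter T6: 0.06 × 0.22 = 0.0132
  Transmitter T5: 0.36 × 0.27 = 0.0972
Normalizing constant = 0.12595.
P(Transmitter T4 | pilot) = 0.0051/0.12595 ≈ 0.040
P(Transmitter T2 | pilot) = 0.00585/0.12595 ≈ 0.046
P(Transmitter T3 | pilot) = 0.0046/0.12595 ≈ 0.037
P(Transmitter T6 | pilot) = 0.0132/0.12595 ≈ 0.105
P(Transmitter T5 | pilot) = 0.0972/0.12595 ≈ 0.772
(Check: 0.040+0.046+0.037+0.105+0.772 = 1.000.)

Transmitter T4 0.040, Transmitter T2 0.046, Transmitter T3 0.037, Transmitter T6 0.105, Transmitter T5 0.772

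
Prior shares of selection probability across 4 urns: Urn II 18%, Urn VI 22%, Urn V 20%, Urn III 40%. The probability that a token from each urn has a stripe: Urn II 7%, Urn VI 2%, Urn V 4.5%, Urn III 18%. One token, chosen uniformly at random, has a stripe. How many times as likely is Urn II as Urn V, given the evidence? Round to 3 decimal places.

1.400

By Bayes' rule, posterior ∝ prior × likelihood:
  Urn II: 0.18 × 0.07 = 0.0126
  Urn VI: 0.22 × 0.02 = 0.0044
  Urn V: 0.2 × 0.045 = 0.009
  Urn III: 0.4 × 0.18 = 0.072
Normalizing constant = 0.098.
The ratio is 0.0126 / 0.009 (the normalizer cancels) = 1.400.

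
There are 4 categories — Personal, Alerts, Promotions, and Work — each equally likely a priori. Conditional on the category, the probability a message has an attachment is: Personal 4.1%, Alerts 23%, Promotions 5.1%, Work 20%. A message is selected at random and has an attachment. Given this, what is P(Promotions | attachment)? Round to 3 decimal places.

With a uniform prior (1/4 each), posterior ∝ likelihood:
  Personal: 0.041
  Alerts: 0.23
  Promotions: 0.051
  Work: 0.2
Normalizing constant = 0.522.
P(Promotions | evidence) = 0.051 / 0.522 ≈ 0.098.

0.098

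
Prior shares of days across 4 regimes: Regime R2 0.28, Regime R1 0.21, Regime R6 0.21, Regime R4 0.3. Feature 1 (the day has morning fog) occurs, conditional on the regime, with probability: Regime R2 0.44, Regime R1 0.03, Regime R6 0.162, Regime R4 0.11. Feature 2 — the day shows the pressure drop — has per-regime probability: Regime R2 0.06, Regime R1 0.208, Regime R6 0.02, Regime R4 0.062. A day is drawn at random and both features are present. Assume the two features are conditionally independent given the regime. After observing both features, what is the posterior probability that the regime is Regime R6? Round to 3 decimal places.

0.060

By Bayes' rule, posterior ∝ prior × likelihood:
  Regime R2: 0.28 × 0.44 × 0.06 = 0.007392
  Regime R1: 0.21 × 0.03 × 0.208 = 0.0013104
  Regime R6: 0.21 × 0.162 × 0.02 = 0.0006804
  Regime R4: 0.3 × 0.11 × 0.062 = 0.002046
Normalizing constant = 0.0114288.
P(Regime R6 | evidence) = 0.0006804 / 0.0114288 ≈ 0.060.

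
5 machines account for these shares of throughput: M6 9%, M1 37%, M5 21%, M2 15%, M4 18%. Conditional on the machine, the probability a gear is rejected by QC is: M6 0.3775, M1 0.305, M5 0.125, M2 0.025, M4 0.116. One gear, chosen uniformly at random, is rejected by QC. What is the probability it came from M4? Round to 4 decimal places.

0.1056

Compute prior × likelihood for every hypothesis:
  M6: 0.09 × 0.3775 = 0.033975
  M1: 0.37 × 0.305 = 0.11285
  M5: 0.21 × 0.125 = 0.02625
  M2: 0.15 × 0.025 = 0.00375
  M4: 0.18 × 0.116 = 0.02088
Total = 0.197705.
P(M4 | evidence) = 0.02088 / 0.197705 ≈ 0.1056.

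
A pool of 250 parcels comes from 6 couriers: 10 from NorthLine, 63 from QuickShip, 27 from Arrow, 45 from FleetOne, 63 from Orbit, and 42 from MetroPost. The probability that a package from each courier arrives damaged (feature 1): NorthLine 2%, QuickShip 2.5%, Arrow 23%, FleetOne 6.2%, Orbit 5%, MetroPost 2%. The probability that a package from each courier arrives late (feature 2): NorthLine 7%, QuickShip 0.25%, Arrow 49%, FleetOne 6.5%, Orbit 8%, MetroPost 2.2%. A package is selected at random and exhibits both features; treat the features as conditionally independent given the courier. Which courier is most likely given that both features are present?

Arrow

By Bayes' rule, posterior ∝ prior × likelihood:
  NorthLine: 0.04 × 0.02 × 0.07 = 0.000056
  QuickShip: 0.252 × 0.025 × 0.0025 = 0.00001575
  Arrow: 0.108 × 0.23 × 0.49 = 0.0121716
  FleetOne: 0.18 × 0.062 × 0.065 = 0.0007254
  Orbit: 0.252 × 0.05 × 0.08 = 0.001008
  MetroPost: 0.168 × 0.02 × 0.022 = 0.00007392
Sum = 0.01405067.
Largest term belongs to Arrow, so Arrow is most probable.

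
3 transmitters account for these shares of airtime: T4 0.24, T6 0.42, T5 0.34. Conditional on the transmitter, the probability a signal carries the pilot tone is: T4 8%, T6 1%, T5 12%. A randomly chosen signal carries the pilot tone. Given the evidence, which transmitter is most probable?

T5

Compute prior × likelihood for every hypothesis:
  T4: 0.24 × 0.08 = 0.0192
  T6: 0.42 × 0.01 = 0.0042
  T5: 0.34 × 0.12 = 0.0408
Total = 0.0642.
Largest term belongs to T5, so T5 is most probable.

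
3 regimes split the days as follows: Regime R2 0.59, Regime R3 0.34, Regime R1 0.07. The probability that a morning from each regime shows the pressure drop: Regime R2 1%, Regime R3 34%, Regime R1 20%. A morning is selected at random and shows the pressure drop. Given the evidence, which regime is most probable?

Regime R3

By Bayes' rule, posterior ∝ prior × likelihood:
  Regime R2: 0.59 × 0.01 = 0.0059
  Regime R3: 0.34 × 0.34 = 0.1156
  Regime R1: 0.07 × 0.2 = 0.014
Normalizing constant = 0.1355.
Largest term belongs to Regime R3, so Regime R3 is most probable.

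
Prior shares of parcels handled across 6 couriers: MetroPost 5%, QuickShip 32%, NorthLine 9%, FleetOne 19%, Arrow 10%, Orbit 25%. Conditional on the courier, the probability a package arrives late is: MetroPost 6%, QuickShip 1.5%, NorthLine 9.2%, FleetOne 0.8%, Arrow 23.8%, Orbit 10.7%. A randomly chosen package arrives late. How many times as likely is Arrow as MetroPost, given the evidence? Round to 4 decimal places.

By Bayes' rule, posterior ∝ prior × likelihood:
  MetroPost: 0.05 × 0.06 = 0.003
  QuickShip: 0.32 × 0.015 = 0.0048
  NorthLine: 0.09 × 0.092 = 0.00828
  FleetOne: 0.19 × 0.008 = 0.00152
  Arrow: 0.1 × 0.238 = 0.0238
  Orbit: 0.25 × 0.107 = 0.02675
Total = 0.06815.
The ratio is 0.0238 / 0.003 (the normalizer cancels) = 7.9333.

7.9333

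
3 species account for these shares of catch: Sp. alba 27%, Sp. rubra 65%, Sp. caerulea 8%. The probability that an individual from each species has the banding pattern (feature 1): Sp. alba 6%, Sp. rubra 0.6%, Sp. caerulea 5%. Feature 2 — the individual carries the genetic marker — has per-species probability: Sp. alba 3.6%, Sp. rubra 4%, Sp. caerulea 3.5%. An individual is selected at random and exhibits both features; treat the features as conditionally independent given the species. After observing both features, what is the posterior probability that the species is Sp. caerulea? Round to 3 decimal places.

Compute prior × likelihood for every hypothesis:
  Sp. alba: 0.27 × 0.06 × 0.036 = 0.0005832
  Sp. rubra: 0.65 × 0.006 × 0.04 = 0.000156
  Sp. caerulea: 0.08 × 0.05 × 0.035 = 0.00014
Sum = 0.0008792.
P(Sp. caerulea | evidence) = 0.00014 / 0.0008792 ≈ 0.159.

0.159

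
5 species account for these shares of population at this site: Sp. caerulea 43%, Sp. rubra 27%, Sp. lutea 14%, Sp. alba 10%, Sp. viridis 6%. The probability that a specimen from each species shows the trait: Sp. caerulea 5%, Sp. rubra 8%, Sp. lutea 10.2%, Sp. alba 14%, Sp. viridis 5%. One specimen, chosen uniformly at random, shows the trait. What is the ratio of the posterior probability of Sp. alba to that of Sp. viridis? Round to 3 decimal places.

4.667

By Bayes' rule, posterior ∝ prior × likelihood:
  Sp. caerulea: 0.43 × 0.05 = 0.0215
  Sp. rubra: 0.27 × 0.08 = 0.0216
  Sp. lutea: 0.14 × 0.102 = 0.01428
  Sp. alba: 0.1 × 0.14 = 0.014
  Sp. viridis: 0.06 × 0.05 = 0.003
Sum = 0.07438.
The ratio is 0.014 / 0.003 (the normalizer cancels) = 4.667.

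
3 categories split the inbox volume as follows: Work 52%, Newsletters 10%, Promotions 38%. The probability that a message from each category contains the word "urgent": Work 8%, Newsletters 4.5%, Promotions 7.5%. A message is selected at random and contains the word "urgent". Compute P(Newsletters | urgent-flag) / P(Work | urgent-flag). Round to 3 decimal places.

0.108

By Bayes' rule, posterior ∝ prior × likelihood:
  Work: 0.52 × 0.08 = 0.0416
  Newsletters: 0.1 × 0.045 = 0.0045
  Promotions: 0.38 × 0.075 = 0.0285
Sum = 0.0746.
The ratio is 0.0045 / 0.0416 (the normalizer cancels) = 0.108.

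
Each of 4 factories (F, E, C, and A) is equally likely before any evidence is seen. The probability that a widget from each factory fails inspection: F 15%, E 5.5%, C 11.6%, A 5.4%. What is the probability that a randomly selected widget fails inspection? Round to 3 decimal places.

With a uniform prior (1/4 each), posterior ∝ likelihood:
  F: 0.15
  E: 0.055
  C: 0.116
  A: 0.054
P(nonconforming) = (1/4) × (0.15 + 0.055 + 0.116 + 0.054) = 0.375/4 ≈ 0.094.

0.094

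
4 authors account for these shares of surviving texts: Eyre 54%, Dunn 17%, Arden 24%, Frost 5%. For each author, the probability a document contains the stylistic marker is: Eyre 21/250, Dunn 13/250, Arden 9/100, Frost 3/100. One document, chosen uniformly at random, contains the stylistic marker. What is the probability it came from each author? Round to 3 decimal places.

Eyre 0.587, Dunn 0.114, Arden 0.279, Frost 0.019

Compute prior × likelihood for every hypothesis:
  Eyre: 0.54 × 0.084 = 0.04536
  Dunn: 0.17 × 0.052 = 0.00884
  Arden: 0.24 × 0.09 = 0.0216
  Frost: 0.05 × 0.03 = 0.0015
Normalizing constant = 0.0773.
P(Eyre | marker) = 0.04536/0.0773 ≈ 0.587
P(Dunn | marker) = 0.00884/0.0773 ≈ 0.114
P(Arden | marker) = 0.0216/0.0773 ≈ 0.279
P(Frost | marker) = 0.0015/0.0773 ≈ 0.019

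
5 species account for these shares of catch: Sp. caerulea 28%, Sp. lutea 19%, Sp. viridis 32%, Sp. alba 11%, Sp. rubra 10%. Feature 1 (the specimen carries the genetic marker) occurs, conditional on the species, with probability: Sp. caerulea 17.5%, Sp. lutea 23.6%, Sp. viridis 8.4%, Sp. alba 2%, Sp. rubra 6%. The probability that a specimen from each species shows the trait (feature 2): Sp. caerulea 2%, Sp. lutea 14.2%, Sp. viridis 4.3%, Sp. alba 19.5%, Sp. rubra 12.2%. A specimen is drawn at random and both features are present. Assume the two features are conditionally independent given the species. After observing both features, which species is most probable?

Prior × likelihood for each hypothesis:
  Sp. caerulea: 0.28 × 0.175 × 0.02 = 0.00098
  Sp. lutea: 0.19 × 0.236 × 0.142 = 0.00636728
  Sp. viridis: 0.32 × 0.084 × 0.043 = 0.00115584
  Sp. alba: 0.11 × 0.02 × 0.195 = 0.000429
  Sp. rubra: 0.1 × 0.06 × 0.122 = 0.000732
Total = 0.00966412.
Largest term belongs to Sp. lutea, so Sp. lutea is most probable.

Sp. lutea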